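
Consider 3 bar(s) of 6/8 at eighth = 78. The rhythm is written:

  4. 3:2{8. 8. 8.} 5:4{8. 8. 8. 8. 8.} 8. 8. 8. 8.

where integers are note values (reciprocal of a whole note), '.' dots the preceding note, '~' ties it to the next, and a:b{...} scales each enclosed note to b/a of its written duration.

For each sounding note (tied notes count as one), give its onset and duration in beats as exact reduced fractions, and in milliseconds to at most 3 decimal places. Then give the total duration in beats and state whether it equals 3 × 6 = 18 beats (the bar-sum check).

1) 0.0ms=0b +2307.692ms=3b
2) 2307.692ms=3b +769.231ms=1b
3) 3076.923ms=4b +769.231ms=1b
4) 3846.154ms=5b +769.231ms=1b
5) 4615.385ms=6b +923.077ms=6/5b
6) 5538.462ms=36/5b +923.077ms=6/5b
7) 6461.538ms=42/5b +923.077ms=6/5b
8) 7384.615ms=48/5b +923.077ms=6/5b
9) 8307.692ms=54/5b +923.077ms=6/5b
10) 9230.769ms=12b +1153.846ms=3/2b
11) 10384.615ms=27/2b +1153.846ms=3/2b
12) 11538.462ms=15b +1153.846ms=3/2b
13) 12692.308ms=33/2b +1153.846ms=3/2b
Σ=18b of 18 (78bpm 6/8) — PASS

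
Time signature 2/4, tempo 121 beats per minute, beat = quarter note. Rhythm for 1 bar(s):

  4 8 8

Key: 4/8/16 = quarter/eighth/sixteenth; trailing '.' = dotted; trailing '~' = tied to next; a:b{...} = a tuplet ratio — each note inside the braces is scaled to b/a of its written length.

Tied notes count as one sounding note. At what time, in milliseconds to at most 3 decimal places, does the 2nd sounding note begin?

1. 0.0ms @ 0 + 495.868ms (1)
2. 495.868ms @ 1 + 247.934ms (1/2)
3. 743.802ms @ 3/2 + 247.934ms (1/2)

note 2 onset = 1b = 495.868ms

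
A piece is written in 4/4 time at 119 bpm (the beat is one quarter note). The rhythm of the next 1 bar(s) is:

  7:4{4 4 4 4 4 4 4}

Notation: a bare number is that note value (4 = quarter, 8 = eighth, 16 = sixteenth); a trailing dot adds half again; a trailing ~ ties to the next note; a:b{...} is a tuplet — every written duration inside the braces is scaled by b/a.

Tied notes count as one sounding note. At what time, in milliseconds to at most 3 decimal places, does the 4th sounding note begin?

1. 0.0ms @ 0 + 288.115ms (4/7)
2. 288.115ms @ 4/7 + 288.115ms (4/7)
3. 576.23ms @ 8/7 + 288.115ms (4/7)
4. 864.346ms @ 12/7 + 288.115ms (4/7)
5. 1152.461ms @ 16/7 + 288.115ms (4/7)
6. 1440.576ms @ 20/7 + 288.115ms (4/7)
7. 1728.691ms @ 24/7 + 288.115ms (4/7)

note 4 onset = 12/7b = 864.346ms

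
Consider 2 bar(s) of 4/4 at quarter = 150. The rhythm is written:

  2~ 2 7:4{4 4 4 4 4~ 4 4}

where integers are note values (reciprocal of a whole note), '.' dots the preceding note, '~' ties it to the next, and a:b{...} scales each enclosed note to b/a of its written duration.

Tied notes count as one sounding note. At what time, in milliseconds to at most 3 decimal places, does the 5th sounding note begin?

note 5 onset = 40/7b = 2285.714ms

1. 0.0ms @ 0 + 1600.0ms (4)
2. 1600.0ms @ 4 + 228.571ms (4/7)
3. 1828.571ms @ 32/7 + 228.571ms (4/7)
4. 2057.143ms @ 36/7 + 228.571ms (4/7)
5. 2285.714ms @ 40/7 + 228.571ms (4/7)
6. 2514.286ms @ 44/7 + 457.143ms (8/7)
7. 2971.429ms @ 52/7 + 228.571ms (4/7)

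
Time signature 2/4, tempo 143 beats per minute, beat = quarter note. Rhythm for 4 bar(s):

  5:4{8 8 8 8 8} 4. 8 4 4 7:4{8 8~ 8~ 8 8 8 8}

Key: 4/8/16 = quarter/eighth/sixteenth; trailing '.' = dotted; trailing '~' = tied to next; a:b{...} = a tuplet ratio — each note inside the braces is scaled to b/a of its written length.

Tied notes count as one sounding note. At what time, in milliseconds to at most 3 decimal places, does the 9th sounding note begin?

note 9 onset = 5b = 2097.902ms

1. 0.0ms @ 0 + 167.832ms (2/5)
2. 167.832ms @ 2/5 + 167.832ms (2/5)
3. 335.664ms @ 4/5 + 167.832ms (2/5)
4. 503.497ms @ 6/5 + 167.832ms (2/5)
5. 671.329ms @ 8/5 + 167.832ms (2/5)
6. 839.161ms @ 2 + 629.371ms (3/2)
7. 1468.531ms @ 7/2 + 209.79ms (1/2)
8. 1678.322ms @ 4 + 419.58ms (1)
9. 2097.902ms @ 5 + 419.58ms (1)
10. 2517.483ms @ 6 + 119.88ms (2/7)
11. 2637.363ms @ 44/7 + 359.64ms (6/7)
12. 2997.003ms @ 50/7 + 119.88ms (2/7)
13. 3116.883ms @ 52/7 + 119.88ms (2/7)
14. 3236.763ms @ 54/7 + 119.88ms (2/7)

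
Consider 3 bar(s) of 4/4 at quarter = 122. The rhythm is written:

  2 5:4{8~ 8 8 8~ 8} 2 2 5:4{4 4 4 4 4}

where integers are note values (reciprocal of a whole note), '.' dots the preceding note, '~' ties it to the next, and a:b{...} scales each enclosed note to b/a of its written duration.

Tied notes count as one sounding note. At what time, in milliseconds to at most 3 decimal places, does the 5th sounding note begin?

1. 0.0ms @ 0 + 983.607ms (2)
2. 983.607ms @ 2 + 393.443ms (4/5)
3. 1377.049ms @ 14/5 + 196.721ms (2/5)
4. 1573.77ms @ 16/5 + 393.443ms (4/5)
5. 1967.213ms @ 4 + 983.607ms (2)
6. 2950.82ms @ 6 + 983.607ms (2)
7. 3934.426ms @ 8 + 393.443ms (4/5)
8. 4327.869ms @ 44/5 + 393.443ms (4/5)
9. 4721.311ms @ 48/5 + 393.443ms (4/5)
10. 5114.754ms @ 52/5 + 393.443ms (4/5)
11. 5508.197ms @ 56/5 + 393.443ms (4/5)

note 5 onset = 4b = 1967.213ms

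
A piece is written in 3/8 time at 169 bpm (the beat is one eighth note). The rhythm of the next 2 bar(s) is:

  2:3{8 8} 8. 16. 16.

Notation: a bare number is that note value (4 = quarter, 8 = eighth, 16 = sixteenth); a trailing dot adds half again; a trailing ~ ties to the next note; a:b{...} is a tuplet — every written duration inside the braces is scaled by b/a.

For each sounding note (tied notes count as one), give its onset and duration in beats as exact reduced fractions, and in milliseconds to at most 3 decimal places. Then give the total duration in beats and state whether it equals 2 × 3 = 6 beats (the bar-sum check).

1) 0.0ms=0b +532.544ms=3/2b
2) 532.544ms=3/2b +532.544ms=3/2b
3) 1065.089ms=3b +532.544ms=3/2b
4) 1597.633ms=9/2b +266.272ms=3/4b
5) 1863.905ms=21/4b +266.272ms=3/4b
Σ=6b of 6 (169bpm 3/8) — PASS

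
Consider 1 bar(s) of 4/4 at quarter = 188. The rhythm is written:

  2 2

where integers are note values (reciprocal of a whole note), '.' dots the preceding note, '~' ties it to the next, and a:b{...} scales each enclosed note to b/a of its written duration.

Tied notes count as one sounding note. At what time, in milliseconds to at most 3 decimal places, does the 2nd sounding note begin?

note 2 onset = 2b = 638.298ms

1. 0.0ms @ 0 + 638.298ms (2)
2. 638.298ms @ 2 + 638.298ms (2)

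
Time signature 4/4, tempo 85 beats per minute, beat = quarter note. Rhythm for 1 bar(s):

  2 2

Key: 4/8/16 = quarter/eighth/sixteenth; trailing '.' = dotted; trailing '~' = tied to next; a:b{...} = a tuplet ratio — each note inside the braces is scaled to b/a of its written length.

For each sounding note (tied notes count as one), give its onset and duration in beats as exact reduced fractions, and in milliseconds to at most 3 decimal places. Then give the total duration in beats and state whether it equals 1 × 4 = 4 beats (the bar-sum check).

1) 0.0ms=0b +1411.765ms=2b
2) 1411.765ms=2b +1411.765ms=2b
Σ=4b of 4 (85bpm 4/4) — PASS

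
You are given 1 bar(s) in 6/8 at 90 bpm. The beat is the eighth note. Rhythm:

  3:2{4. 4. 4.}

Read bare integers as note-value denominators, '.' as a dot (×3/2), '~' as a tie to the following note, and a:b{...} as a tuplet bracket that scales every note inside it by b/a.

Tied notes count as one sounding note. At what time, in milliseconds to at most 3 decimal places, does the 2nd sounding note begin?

note 2 onset = 2b = 1333.333ms

1. 0.0ms @ 0 + 1333.333ms (2)
2. 1333.333ms @ 2 + 1333.333ms (2)
3. 2666.667ms @ 4 + 1333.333ms (2)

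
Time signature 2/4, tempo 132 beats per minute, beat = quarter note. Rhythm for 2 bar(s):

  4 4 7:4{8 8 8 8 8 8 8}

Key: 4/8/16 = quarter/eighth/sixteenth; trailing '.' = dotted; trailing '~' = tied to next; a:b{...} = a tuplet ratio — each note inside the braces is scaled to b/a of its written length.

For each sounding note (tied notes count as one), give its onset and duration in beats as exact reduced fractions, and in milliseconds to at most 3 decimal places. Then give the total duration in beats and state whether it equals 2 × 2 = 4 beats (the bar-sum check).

1) 0.0ms=0b +454.545ms=1b
2) 454.545ms=1b +454.545ms=1b
3) 909.091ms=2b +129.87ms=2/7b
4) 1038.961ms=16/7b +129.87ms=2/7b
5) 1168.831ms=18/7b +129.87ms=2/7b
6) 1298.701ms=20/7b +129.87ms=2/7b
7) 1428.571ms=22/7b +129.87ms=2/7b
8) 1558.442ms=24/7b +129.87ms=2/7b
9) 1688.312ms=26/7b +129.87ms=2/7b
Σ=4b of 4 (132bpm 2/4) — PASS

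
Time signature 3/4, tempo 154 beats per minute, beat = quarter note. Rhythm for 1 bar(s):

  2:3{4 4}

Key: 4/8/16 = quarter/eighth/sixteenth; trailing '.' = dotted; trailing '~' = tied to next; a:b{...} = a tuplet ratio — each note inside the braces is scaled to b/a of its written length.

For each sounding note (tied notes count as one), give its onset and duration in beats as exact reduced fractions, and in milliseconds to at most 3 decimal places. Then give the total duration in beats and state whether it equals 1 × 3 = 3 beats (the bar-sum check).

1) 0.0ms=0b +584.416ms=3/2b
2) 584.416ms=3/2b +584.416ms=3/2b
Σ=3b of 3 (154bpm 3/4) — PASS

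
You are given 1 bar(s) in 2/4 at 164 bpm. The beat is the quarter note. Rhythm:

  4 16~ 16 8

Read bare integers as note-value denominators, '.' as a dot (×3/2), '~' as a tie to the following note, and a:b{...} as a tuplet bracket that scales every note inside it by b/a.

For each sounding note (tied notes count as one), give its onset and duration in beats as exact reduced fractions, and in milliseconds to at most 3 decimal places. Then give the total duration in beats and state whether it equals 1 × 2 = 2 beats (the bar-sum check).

1) 0.0ms=0b +365.854ms=1b
2) 365.854ms=1b +182.927ms=1/2b
3) 548.78ms=3/2b +182.927ms=1/2b
Σ=2b of 2 (164bpm 2/4) — PASS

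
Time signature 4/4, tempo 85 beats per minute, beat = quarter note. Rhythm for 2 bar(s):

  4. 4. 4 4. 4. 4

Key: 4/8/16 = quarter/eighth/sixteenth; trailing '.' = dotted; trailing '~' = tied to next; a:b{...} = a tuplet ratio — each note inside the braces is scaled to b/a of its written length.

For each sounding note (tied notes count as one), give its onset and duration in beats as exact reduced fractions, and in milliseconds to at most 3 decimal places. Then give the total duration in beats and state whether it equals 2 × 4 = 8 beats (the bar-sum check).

1) 0.0ms=0b +1058.824ms=3/2b
2) 1058.824ms=3/2b +1058.824ms=3/2b
3) 2117.647ms=3b +705.882ms=1b
4) 2823.529ms=4b +1058.824ms=3/2b
5) 3882.353ms=11/2b +1058.824ms=3/2b
6) 4941.176ms=7b +705.882ms=1b
Σ=8b of 8 (85bpm 4/4) — PASS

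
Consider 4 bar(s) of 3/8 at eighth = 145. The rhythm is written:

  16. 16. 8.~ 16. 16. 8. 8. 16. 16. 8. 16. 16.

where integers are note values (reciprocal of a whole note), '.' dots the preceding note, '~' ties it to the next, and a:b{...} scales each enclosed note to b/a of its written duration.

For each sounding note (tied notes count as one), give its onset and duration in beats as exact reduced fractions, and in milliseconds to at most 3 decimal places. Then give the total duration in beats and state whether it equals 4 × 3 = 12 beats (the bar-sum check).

1) 0.0ms=0b +310.345ms=3/4b
2) 310.345ms=3/4b +310.345ms=3/4b
3) 620.69ms=3/2b +931.034ms=9/4b
4) 1551.724ms=15/4b +310.345ms=3/4b
5) 1862.069ms=9/2b +620.69ms=3/2b
6) 2482.759ms=6b +620.69ms=3/2b
7) 3103.448ms=15/2b +310.345ms=3/4b
8) 3413.793ms=33/4b +310.345ms=3/4b
9) 3724.138ms=9b +620.69ms=3/2b
10) 4344.828ms=21/2b +310.345ms=3/4b
11) 4655.172ms=45/4b +310.345ms=3/4b
Σ=12b of 12 (145bpm 3/8) — PASS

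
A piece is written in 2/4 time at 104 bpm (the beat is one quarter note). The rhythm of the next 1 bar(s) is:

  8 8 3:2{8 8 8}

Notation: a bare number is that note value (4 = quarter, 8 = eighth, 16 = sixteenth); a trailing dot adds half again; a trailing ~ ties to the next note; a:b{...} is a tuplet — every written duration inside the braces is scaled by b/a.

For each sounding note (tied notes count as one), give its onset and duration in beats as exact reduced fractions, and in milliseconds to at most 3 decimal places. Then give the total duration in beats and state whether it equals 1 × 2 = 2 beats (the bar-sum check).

1) 0.0ms=0b +288.462ms=1/2b
2) 288.462ms=1/2b +288.462ms=1/2b
3) 576.923ms=1b +192.308ms=1/3b
4) 769.231ms=4/3b +192.308ms=1/3b
5) 961.538ms=5/3b +192.308ms=1/3b
Σ=2b of 2 (104bpm 2/4) — PASS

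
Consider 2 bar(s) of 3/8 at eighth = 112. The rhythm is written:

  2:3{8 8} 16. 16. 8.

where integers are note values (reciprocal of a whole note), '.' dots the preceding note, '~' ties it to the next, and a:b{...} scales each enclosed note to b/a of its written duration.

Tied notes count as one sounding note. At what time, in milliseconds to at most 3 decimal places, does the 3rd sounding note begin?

1. 0.0ms @ 0 + 803.571ms (3/2)
2. 803.571ms @ 3/2 + 803.571ms (3/2)
3. 1607.143ms @ 3 + 401.786ms (3/4)
4. 2008.929ms @ 15/4 + 401.786ms (3/4)
5. 2410.714ms @ 9/2 + 803.571ms (3/2)

note 3 onset = 3b = 1607.143ms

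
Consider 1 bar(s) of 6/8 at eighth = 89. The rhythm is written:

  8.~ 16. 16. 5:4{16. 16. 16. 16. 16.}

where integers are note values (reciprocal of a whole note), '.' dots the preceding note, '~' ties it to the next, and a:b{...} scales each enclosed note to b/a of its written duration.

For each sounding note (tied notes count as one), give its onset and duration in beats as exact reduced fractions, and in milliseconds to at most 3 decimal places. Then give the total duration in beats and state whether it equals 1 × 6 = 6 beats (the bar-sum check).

1) 0.0ms=0b +1516.854ms=9/4b
2) 1516.854ms=9/4b +505.618ms=3/4b
3) 2022.472ms=3b +404.494ms=3/5b
4) 2426.966ms=18/5b +404.494ms=3/5b
5) 2831.461ms=21/5b +404.494ms=3/5b
6) 3235.955ms=24/5b +404.494ms=3/5b
7) 3640.449ms=27/5b +404.494ms=3/5b
Σ=6b of 6 (89bpm 6/8) — PASS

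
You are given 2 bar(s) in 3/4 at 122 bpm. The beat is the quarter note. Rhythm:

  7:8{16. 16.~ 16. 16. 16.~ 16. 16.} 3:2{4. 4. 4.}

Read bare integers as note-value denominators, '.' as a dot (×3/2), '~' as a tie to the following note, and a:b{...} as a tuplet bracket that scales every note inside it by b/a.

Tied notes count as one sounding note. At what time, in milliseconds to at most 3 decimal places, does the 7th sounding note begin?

note 7 onset = 4b = 1967.213ms

1. 0.0ms @ 0 + 210.773ms (3/7)
2. 210.773ms @ 3/7 + 421.546ms (6/7)
3. 632.319ms @ 9/7 + 210.773ms (3/7)
4. 843.091ms @ 12/7 + 421.546ms (6/7)
5. 1264.637ms @ 18/7 + 210.773ms (3/7)
6. 1475.41ms @ 3 + 491.803ms (1)
7. 1967.213ms @ 4 + 491.803ms (1)
8. 2459.016ms @ 5 + 491.803ms (1)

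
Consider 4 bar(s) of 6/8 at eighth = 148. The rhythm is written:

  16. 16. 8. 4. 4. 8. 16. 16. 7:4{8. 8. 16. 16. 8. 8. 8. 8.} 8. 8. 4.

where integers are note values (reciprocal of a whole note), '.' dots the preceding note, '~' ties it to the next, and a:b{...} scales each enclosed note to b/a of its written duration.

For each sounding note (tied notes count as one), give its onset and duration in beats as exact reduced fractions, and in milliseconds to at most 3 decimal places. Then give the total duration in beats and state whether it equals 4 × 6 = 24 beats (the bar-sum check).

1) 0.0ms=0b +304.054ms=3/4b
2) 304.054ms=3/4b +304.054ms=3/4b
3) 608.108ms=3/2b +608.108ms=3/2b
4) 1216.216ms=3b +1216.216ms=3b
5) 2432.432ms=6b +1216.216ms=3b
6) 3648.649ms=9b +608.108ms=3/2b
7) 4256.757ms=21/2b +304.054ms=3/4b
8) 4560.811ms=45/4b +304.054ms=3/4b
9) 4864.865ms=12b +347.49ms=6/7b
10) 5212.355ms=90/7b +347.49ms=6/7b
11) 5559.846ms=96/7b +173.745ms=3/7b
12) 5733.591ms=99/7b +173.745ms=3/7b
13) 5907.336ms=102/7b +347.49ms=6/7b
14) 6254.826ms=108/7b +347.49ms=6/7b
15) 6602.317ms=114/7b +347.49ms=6/7b
16) 6949.807ms=120/7b +347.49ms=6/7b
17) 7297.297ms=18b +608.108ms=3/2b
18) 7905.405ms=39/2b +608.108ms=3/2b
19) 8513.514ms=21b +1216.216ms=3b
Σ=24b of 24 (148bpm 6/8) — PASS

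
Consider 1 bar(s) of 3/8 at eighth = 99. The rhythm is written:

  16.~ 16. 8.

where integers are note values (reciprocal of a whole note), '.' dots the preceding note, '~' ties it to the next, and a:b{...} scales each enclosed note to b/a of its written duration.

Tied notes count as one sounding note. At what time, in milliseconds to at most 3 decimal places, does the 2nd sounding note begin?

note 2 onset = 3/2b = 909.091ms

1. 0.0ms @ 0 + 909.091ms (3/2)
2. 909.091ms @ 3/2 + 909.091ms (3/2)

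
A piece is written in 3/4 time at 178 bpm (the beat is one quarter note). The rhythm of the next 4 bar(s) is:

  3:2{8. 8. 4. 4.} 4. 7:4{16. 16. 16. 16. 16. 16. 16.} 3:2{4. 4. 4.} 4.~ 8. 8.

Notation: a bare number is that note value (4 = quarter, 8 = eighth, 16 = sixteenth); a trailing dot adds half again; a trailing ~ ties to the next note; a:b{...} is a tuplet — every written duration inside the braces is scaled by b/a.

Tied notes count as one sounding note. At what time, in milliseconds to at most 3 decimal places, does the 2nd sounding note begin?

note 2 onset = 1/2b = 168.539ms

1. 0.0ms @ 0 + 168.539ms (1/2)
2. 168.539ms @ 1/2 + 168.539ms (1/2)
3. 337.079ms @ 1 + 337.079ms (1)
4. 674.157ms @ 2 + 337.079ms (1)
5. 1011.236ms @ 3 + 505.618ms (3/2)
6. 1516.854ms @ 9/2 + 72.231ms (3/14)
7. 1589.085ms @ 33/7 + 72.231ms (3/14)
8. 1661.316ms @ 69/14 + 72.231ms (3/14)
9. 1733.547ms @ 36/7 + 72.231ms (3/14)
10. 1805.778ms @ 75/14 + 72.231ms (3/14)
11. 1878.01ms @ 39/7 + 72.231ms (3/14)
12. 1950.241ms @ 81/14 + 72.231ms (3/14)
13. 2022.472ms @ 6 + 337.079ms (1)
14. 2359.551ms @ 7 + 337.079ms (1)
15. 2696.629ms @ 8 + 337.079ms (1)
16. 3033.708ms @ 9 + 758.427ms (9/4)
17. 3792.135ms @ 45/4 + 252.809ms (3/4)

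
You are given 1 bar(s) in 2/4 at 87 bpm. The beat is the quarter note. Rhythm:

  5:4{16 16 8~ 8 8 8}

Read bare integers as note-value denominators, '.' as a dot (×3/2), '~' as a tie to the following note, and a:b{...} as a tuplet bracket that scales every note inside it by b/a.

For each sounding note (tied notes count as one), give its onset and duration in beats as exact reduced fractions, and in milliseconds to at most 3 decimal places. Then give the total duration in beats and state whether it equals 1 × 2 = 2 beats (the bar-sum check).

1) 0.0ms=0b +137.931ms=1/5b
2) 137.931ms=1/5b +137.931ms=1/5b
3) 275.862ms=2/5b +551.724ms=4/5b
4) 827.586ms=6/5b +275.862ms=2/5b
5) 1103.448ms=8/5b +275.862ms=2/5b
Σ=2b of 2 (87bpm 2/4) — PASS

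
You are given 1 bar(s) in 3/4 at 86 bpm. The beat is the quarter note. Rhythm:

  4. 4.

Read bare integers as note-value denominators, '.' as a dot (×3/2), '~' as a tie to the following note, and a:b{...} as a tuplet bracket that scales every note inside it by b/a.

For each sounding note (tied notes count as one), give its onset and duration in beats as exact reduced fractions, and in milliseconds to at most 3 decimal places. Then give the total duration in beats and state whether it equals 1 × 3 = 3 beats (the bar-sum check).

1) 0.0ms=0b +1046.512ms=3/2b
2) 1046.512ms=3/2b +1046.512ms=3/2b
Σ=3b of 3 (86bpm 3/4) — PASS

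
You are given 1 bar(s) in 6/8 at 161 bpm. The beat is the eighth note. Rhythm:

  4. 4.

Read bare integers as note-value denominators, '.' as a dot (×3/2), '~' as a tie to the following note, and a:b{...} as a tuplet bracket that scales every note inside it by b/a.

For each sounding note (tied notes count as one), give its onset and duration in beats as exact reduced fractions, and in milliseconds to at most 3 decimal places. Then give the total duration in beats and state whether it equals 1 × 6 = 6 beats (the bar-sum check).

1) 0.0ms=0b +1118.012ms=3b
2) 1118.012ms=3b +1118.012ms=3b
Σ=6b of 6 (161bpm 6/8) — PASS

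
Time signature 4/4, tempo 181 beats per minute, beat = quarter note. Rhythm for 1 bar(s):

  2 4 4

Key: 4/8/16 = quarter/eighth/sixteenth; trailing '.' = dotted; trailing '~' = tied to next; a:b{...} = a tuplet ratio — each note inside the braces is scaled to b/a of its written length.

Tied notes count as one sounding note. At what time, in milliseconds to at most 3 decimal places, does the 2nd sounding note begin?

1. 0.0ms @ 0 + 662.983ms (2)
2. 662.983ms @ 2 + 331.492ms (1)
3. 994.475ms @ 3 + 331.492ms (1)

note 2 onset = 2b = 662.983ms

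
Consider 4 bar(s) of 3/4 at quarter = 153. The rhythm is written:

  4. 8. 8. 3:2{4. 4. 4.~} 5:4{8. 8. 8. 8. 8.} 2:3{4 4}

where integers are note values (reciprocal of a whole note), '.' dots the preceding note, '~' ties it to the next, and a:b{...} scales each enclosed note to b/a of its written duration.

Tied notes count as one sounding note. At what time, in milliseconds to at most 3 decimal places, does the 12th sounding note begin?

note 12 onset = 21/2b = 4117.647ms

1. 0.0ms @ 0 + 588.235ms (3/2)
2. 588.235ms @ 3/2 + 294.118ms (3/4)
3. 882.353ms @ 9/4 + 294.118ms (3/4)
4. 1176.471ms @ 3 + 392.157ms (1)
5. 1568.627ms @ 4 + 392.157ms (1)
6. 1960.784ms @ 5 + 627.451ms (8/5)
7. 2588.235ms @ 33/5 + 235.294ms (3/5)
8. 2823.529ms @ 36/5 + 235.294ms (3/5)
9. 3058.824ms @ 39/5 + 235.294ms (3/5)
10. 3294.118ms @ 42/5 + 235.294ms (3/5)
11. 3529.412ms @ 9 + 588.235ms (3/2)
12. 4117.647ms @ 21/2 + 588.235ms (3/2)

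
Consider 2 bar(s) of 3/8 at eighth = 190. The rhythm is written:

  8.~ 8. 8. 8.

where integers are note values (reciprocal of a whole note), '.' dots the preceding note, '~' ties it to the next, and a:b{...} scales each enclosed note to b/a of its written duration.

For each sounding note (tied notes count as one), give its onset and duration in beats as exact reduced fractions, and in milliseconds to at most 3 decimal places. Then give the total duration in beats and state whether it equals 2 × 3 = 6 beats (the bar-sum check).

1) 0.0ms=0b +947.368ms=3b
2) 947.368ms=3b +473.684ms=3/2b
3) 1421.053ms=9/2b +473.684ms=3/2b
Σ=6b of 6 (190bpm 3/8) — PASS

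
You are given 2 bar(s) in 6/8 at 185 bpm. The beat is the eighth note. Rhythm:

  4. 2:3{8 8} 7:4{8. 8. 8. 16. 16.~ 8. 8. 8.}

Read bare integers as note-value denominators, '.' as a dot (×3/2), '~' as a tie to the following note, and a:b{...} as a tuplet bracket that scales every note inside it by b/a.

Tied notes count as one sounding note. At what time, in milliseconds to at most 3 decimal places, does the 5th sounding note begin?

1. 0.0ms @ 0 + 972.973ms (3)
2. 972.973ms @ 3 + 486.486ms (3/2)
3. 1459.459ms @ 9/2 + 486.486ms (3/2)
4. 1945.946ms @ 6 + 277.992ms (6/7)
5. 2223.938ms @ 48/7 + 277.992ms (6/7)
6. 2501.931ms @ 54/7 + 277.992ms (6/7)
7. 2779.923ms @ 60/7 + 138.996ms (3/7)
8. 2918.919ms @ 9 + 416.988ms (9/7)
9. 3335.907ms @ 72/7 + 277.992ms (6/7)
10. 3613.9ms @ 78/7 + 277.992ms (6/7)

note 5 onset = 48/7b = 2223.938ms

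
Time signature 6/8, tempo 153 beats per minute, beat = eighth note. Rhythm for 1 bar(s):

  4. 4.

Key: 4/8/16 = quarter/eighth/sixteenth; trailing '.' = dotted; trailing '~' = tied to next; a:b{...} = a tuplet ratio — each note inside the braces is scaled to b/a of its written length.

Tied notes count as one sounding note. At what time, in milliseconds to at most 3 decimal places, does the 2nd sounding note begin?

1. 0.0ms @ 0 + 1176.471ms (3)
2. 1176.471ms @ 3 + 1176.471ms (3)

note 2 onset = 3b = 1176.471ms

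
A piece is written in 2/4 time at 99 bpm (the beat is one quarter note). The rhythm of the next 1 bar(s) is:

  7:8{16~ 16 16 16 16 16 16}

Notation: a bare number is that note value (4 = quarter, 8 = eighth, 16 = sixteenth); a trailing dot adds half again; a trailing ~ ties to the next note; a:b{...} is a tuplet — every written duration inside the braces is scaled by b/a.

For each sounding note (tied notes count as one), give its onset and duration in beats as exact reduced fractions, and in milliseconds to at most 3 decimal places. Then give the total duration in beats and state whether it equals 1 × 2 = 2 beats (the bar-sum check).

1) 0.0ms=0b +346.32ms=4/7b
2) 346.32ms=4/7b +173.16ms=2/7b
3) 519.481ms=6/7b +173.16ms=2/7b
4) 692.641ms=8/7b +173.16ms=2/7b
5) 865.801ms=10/7b +173.16ms=2/7b
6) 1038.961ms=12/7b +173.16ms=2/7b
Σ=2b of 2 (99bpm 2/4) — PASS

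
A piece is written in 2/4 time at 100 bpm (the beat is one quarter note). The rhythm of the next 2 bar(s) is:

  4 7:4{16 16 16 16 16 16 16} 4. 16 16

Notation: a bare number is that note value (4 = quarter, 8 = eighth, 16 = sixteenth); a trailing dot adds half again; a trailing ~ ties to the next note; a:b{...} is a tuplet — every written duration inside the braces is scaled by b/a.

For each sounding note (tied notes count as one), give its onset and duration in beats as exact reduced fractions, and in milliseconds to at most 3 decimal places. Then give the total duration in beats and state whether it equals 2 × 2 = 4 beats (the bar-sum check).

1) 0.0ms=0b +600.0ms=1b
2) 600.0ms=1b +85.714ms=1/7b
3) 685.714ms=8/7b +85.714ms=1/7b
4) 771.429ms=9/7b +85.714ms=1/7b
5) 857.143ms=10/7b +85.714ms=1/7b
6) 942.857ms=11/7b +85.714ms=1/7b
7) 1028.571ms=12/7b +85.714ms=1/7b
8) 1114.286ms=13/7b +85.714ms=1/7b
9) 1200.0ms=2b +900.0ms=3/2b
10) 2100.0ms=7/2b +150.0ms=1/4b
11) 2250.0ms=15/4b +150.0ms=1/4b
Σ=4b of 4 (100bpm 2/4) — PASS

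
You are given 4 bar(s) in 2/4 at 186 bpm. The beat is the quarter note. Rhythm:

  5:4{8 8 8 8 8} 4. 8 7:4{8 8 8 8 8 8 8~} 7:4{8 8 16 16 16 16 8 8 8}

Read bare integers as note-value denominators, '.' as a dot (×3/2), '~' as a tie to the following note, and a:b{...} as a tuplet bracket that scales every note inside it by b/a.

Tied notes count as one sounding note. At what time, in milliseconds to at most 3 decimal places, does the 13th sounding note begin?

note 13 onset = 38/7b = 1751.152ms

1. 0.0ms @ 0 + 129.032ms (2/5)
2. 129.032ms @ 2/5 + 129.032ms (2/5)
3. 258.065ms @ 4/5 + 129.032ms (2/5)
4. 387.097ms @ 6/5 + 129.032ms (2/5)
5. 516.129ms @ 8/5 + 129.032ms (2/5)
6. 645.161ms @ 2 + 483.871ms (3/2)
7. 1129.032ms @ 7/2 + 161.29ms (1/2)
8. 1290.323ms @ 4 + 92.166ms (2/7)
9. 1382.488ms @ 30/7 + 92.166ms (2/7)
10. 1474.654ms @ 32/7 + 92.166ms (2/7)
11. 1566.82ms @ 34/7 + 92.166ms (2/7)
12. 1658.986ms @ 36/7 + 92.166ms (2/7)
13. 1751.152ms @ 38/7 + 92.166ms (2/7)
14. 1843.318ms @ 40/7 + 184.332ms (4/7)
15. 2027.65ms @ 44/7 + 92.166ms (2/7)
16. 2119.816ms @ 46/7 + 46.083ms (1/7)
17. 2165.899ms @ 47/7 + 46.083ms (1/7)
18. 2211.982ms @ 48/7 + 46.083ms (1/7)
19. 2258.065ms @ 7 + 46.083ms (1/7)
20. 2304.147ms @ 50/7 + 92.166ms (2/7)
21. 2396.313ms @ 52/7 + 92.166ms (2/7)
22. 2488.479ms @ 54/7 + 92.166ms (2/7)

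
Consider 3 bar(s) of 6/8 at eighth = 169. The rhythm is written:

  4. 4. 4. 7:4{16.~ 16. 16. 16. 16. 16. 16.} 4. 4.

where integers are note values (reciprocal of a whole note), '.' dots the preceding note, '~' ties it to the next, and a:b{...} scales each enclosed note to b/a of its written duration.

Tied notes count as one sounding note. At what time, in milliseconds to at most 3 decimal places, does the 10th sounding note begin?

note 10 onset = 12b = 4260.355ms

1. 0.0ms @ 0 + 1065.089ms (3)
2. 1065.089ms @ 3 + 1065.089ms (3)
3. 2130.178ms @ 6 + 1065.089ms (3)
4. 3195.266ms @ 9 + 304.311ms (6/7)
5. 3499.577ms @ 69/7 + 152.156ms (3/7)
6. 3651.733ms @ 72/7 + 152.156ms (3/7)
7. 3803.888ms @ 75/7 + 152.156ms (3/7)
8. 3956.044ms @ 78/7 + 152.156ms (3/7)
9. 4108.199ms @ 81/7 + 152.156ms (3/7)
10. 4260.355ms @ 12 + 1065.089ms (3)
11. 5325.444ms @ 15 + 1065.089ms (3)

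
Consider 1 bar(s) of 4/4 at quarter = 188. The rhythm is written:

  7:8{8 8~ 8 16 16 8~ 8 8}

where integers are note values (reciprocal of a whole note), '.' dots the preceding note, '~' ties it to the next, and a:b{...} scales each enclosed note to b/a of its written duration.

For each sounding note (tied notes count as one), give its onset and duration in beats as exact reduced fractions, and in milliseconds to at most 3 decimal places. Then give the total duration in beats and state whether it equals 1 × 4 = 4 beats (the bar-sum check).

1) 0.0ms=0b +182.371ms=4/7b
2) 182.371ms=4/7b +364.742ms=8/7b
3) 547.112ms=12/7b +91.185ms=2/7b
4) 638.298ms=2b +91.185ms=2/7b
5) 729.483ms=16/7b +364.742ms=8/7b
6) 1094.225ms=24/7b +182.371ms=4/7b
Σ=4b of 4 (188bpm 4/4) — PASS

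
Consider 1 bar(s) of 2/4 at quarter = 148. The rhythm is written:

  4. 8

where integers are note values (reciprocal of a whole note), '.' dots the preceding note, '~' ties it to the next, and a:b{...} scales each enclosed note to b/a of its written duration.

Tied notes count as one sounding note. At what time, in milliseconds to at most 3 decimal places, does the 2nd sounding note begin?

1. 0.0ms @ 0 + 608.108ms (3/2)
2. 608.108ms @ 3/2 + 202.703ms (1/2)

note 2 onset = 3/2b = 608.108ms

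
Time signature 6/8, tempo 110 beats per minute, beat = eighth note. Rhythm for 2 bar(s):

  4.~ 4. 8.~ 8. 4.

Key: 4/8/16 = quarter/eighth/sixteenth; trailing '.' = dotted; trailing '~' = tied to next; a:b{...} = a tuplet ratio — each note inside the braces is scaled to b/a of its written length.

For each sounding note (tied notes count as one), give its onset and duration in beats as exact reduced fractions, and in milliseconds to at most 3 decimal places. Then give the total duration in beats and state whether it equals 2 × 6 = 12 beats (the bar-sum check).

1) 0.0ms=0b +3272.727ms=6b
2) 3272.727ms=6b +1636.364ms=3b
3) 4909.091ms=9b +1636.364ms=3b
Σ=12b of 12 (110bpm 6/8) — PASS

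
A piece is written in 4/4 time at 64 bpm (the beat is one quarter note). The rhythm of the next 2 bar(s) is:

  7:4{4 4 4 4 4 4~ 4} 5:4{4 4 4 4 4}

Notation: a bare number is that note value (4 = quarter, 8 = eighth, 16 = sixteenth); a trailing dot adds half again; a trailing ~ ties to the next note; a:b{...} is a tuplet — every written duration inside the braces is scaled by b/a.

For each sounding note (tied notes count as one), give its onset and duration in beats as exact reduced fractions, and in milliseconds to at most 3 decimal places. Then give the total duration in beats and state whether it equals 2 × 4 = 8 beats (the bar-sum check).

1) 0.0ms=0b +535.714ms=4/7b
2) 535.714ms=4/7b +535.714ms=4/7b
3) 1071.429ms=8/7b +535.714ms=4/7b
4) 1607.143ms=12/7b +535.714ms=4/7b
5) 2142.857ms=16/7b +535.714ms=4/7b
6) 2678.571ms=20/7b +1071.429ms=8/7b
7) 3750.0ms=4b +750.0ms=4/5b
8) 4500.0ms=24/5b +750.0ms=4/5b
9) 5250.0ms=28/5b +750.0ms=4/5b
10) 6000.0ms=32/5b +750.0ms=4/5b
11) 6750.0ms=36/5b +750.0ms=4/5b
Σ=8b of 8 (64bpm 4/4) — PASS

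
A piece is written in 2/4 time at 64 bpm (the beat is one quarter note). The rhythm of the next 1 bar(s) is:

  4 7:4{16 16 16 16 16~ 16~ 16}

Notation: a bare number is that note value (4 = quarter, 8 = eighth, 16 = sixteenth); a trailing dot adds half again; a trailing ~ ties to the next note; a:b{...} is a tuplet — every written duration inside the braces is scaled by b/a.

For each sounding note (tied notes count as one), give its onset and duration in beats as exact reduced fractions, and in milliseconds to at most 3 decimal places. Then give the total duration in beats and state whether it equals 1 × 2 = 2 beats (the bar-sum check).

1) 0.0ms=0b +937.5ms=1b
2) 937.5ms=1b +133.929ms=1/7b
3) 1071.429ms=8/7b +133.929ms=1/7b
4) 1205.357ms=9/7b +133.929ms=1/7b
5) 1339.286ms=10/7b +133.929ms=1/7b
6) 1473.214ms=11/7b +401.786ms=3/7b
Σ=2b of 2 (64bpm 2/4) — PASS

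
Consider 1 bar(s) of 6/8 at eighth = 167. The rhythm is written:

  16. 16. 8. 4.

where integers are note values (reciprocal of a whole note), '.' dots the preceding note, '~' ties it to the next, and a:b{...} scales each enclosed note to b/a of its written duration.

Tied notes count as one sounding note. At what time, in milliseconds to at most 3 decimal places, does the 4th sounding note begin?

1. 0.0ms @ 0 + 269.461ms (3/4)
2. 269.461ms @ 3/4 + 269.461ms (3/4)
3. 538.922ms @ 3/2 + 538.922ms (3/2)
4. 1077.844ms @ 3 + 1077.844ms (3)

note 4 onset = 3b = 1077.844ms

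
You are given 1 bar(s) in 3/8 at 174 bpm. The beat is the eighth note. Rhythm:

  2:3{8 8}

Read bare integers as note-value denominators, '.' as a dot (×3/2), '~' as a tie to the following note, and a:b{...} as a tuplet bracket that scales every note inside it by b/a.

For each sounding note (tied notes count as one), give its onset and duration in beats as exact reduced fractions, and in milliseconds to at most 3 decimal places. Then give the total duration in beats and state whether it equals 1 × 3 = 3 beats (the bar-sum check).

1) 0.0ms=0b +517.241ms=3/2b
2) 517.241ms=3/2b +517.241ms=3/2b
Σ=3b of 3 (174bpm 3/8) — PASS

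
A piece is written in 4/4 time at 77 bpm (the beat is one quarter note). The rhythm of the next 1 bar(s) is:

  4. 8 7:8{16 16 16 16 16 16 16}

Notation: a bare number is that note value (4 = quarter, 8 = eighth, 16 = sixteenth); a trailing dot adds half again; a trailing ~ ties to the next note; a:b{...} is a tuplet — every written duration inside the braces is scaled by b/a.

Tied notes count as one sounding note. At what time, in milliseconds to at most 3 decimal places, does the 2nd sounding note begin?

note 2 onset = 3/2b = 1168.831ms

1. 0.0ms @ 0 + 1168.831ms (3/2)
2. 1168.831ms @ 3/2 + 389.61ms (1/2)
3. 1558.442ms @ 2 + 222.635ms (2/7)
4. 1781.076ms @ 16/7 + 222.635ms (2/7)
5. 2003.711ms @ 18/7 + 222.635ms (2/7)
6. 2226.345ms @ 20/7 + 222.635ms (2/7)
7. 2448.98ms @ 22/7 + 222.635ms (2/7)
8. 2671.614ms @ 24/7 + 222.635ms (2/7)
9. 2894.249ms @ 26/7 + 222.635ms (2/7)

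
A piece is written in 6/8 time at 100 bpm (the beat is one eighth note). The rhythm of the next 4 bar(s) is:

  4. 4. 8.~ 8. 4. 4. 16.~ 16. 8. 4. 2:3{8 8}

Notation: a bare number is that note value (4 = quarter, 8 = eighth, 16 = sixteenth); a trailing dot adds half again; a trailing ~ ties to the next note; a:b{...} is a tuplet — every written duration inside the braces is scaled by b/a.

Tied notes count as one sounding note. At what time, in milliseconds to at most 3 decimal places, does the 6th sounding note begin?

note 6 onset = 15b = 9000.0ms

1. 0.0ms @ 0 + 1800.0ms (3)
2. 1800.0ms @ 3 + 1800.0ms (3)
3. 3600.0ms @ 6 + 1800.0ms (3)
4. 5400.0ms @ 9 + 1800.0ms (3)
5. 7200.0ms @ 12 + 1800.0ms (3)
6. 9000.0ms @ 15 + 900.0ms (3/2)
7. 9900.0ms @ 33/2 + 900.0ms (3/2)
8. 10800.0ms @ 18 + 1800.0ms (3)
9. 12600.0ms @ 21 + 900.0ms (3/2)
10. 13500.0ms @ 45/2 + 900.0ms (3/2)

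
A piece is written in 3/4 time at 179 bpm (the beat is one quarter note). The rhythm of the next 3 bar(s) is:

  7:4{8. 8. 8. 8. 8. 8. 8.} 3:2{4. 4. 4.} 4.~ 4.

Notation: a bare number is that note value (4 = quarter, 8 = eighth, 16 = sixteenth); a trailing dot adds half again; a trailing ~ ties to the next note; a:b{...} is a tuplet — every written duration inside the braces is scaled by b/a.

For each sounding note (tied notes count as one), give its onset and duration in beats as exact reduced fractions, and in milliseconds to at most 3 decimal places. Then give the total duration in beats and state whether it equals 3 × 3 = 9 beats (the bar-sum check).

1) 0.0ms=0b +143.655ms=3/7b
2) 143.655ms=3/7b +143.655ms=3/7b
3) 287.31ms=6/7b +143.655ms=3/7b
4) 430.966ms=9/7b +143.655ms=3/7b
5) 574.621ms=12/7b +143.655ms=3/7b
6) 718.276ms=15/7b +143.655ms=3/7b
7) 861.931ms=18/7b +143.655ms=3/7b
8) 1005.587ms=3b +335.196ms=1b
9) 1340.782ms=4b +335.196ms=1b
10) 1675.978ms=5b +335.196ms=1b
11) 2011.173ms=6b +1005.587ms=3b
Σ=9b of 9 (179bpm 3/4) — PASS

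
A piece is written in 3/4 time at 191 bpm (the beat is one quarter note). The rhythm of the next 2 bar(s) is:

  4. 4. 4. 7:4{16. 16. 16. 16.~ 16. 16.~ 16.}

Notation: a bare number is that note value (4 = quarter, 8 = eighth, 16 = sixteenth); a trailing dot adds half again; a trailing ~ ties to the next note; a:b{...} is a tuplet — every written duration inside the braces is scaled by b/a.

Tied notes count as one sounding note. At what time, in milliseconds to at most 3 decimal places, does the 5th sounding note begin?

1. 0.0ms @ 0 + 471.204ms (3/2)
2. 471.204ms @ 3/2 + 471.204ms (3/2)
3. 942.408ms @ 3 + 471.204ms (3/2)
4. 1413.613ms @ 9/2 + 67.315ms (3/14)
5. 1480.927ms @ 33/7 + 67.315ms (3/14)
6. 1548.242ms @ 69/14 + 67.315ms (3/14)
7. 1615.557ms @ 36/7 + 134.63ms (3/7)
8. 1750.187ms @ 39/7 + 134.63ms (3/7)

note 5 onset = 33/7b = 1480.927ms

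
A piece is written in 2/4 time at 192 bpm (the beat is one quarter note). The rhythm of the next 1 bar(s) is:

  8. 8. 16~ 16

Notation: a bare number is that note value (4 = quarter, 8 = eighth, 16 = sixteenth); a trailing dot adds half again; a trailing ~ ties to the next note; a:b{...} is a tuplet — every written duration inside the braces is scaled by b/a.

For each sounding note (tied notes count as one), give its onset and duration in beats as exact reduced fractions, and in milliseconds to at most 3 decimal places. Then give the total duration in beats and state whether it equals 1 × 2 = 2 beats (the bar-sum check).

1) 0.0ms=0b +234.375ms=3/4b
2) 234.375ms=3/4b +234.375ms=3/4b
3) 468.75ms=3/2b +156.25ms=1/2b
Σ=2b of 2 (192bpm 2/4) — PASS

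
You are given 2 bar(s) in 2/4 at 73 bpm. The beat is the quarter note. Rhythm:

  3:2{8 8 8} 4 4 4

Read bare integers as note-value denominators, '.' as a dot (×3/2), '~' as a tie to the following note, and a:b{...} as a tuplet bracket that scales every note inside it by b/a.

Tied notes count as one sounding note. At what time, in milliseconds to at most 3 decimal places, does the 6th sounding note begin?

note 6 onset = 3b = 2465.753ms

1. 0.0ms @ 0 + 273.973ms (1/3)
2. 273.973ms @ 1/3 + 273.973ms (1/3)
3. 547.945ms @ 2/3 + 273.973ms (1/3)
4. 821.918ms @ 1 + 821.918ms (1)
5. 1643.836ms @ 2 + 821.918ms (1)
6. 2465.753ms @ 3 + 821.918ms (1)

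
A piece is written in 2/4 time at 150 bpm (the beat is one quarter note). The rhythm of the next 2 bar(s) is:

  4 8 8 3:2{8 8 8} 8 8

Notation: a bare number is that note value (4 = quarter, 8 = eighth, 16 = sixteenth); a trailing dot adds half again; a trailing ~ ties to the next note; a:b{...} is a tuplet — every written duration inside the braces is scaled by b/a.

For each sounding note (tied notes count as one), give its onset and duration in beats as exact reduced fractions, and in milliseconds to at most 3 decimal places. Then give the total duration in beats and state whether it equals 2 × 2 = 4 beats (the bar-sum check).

1) 0.0ms=0b +400.0ms=1b
2) 400.0ms=1b +200.0ms=1/2b
3) 600.0ms=3/2b +200.0ms=1/2b
4) 800.0ms=2b +133.333ms=1/3b
5) 933.333ms=7/3b +133.333ms=1/3b
6) 1066.667ms=8/3b +133.333ms=1/3b
7) 1200.0ms=3b +200.0ms=1/2b
8) 1400.0ms=7/2b +200.0ms=1/2b
Σ=4b of 4 (150bpm 2/4) — PASS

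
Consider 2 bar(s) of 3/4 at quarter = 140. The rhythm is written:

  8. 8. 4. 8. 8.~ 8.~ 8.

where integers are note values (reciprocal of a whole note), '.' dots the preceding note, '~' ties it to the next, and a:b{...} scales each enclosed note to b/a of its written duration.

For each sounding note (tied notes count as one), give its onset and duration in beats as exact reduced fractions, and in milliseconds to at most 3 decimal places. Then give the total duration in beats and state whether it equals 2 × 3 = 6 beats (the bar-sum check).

1) 0.0ms=0b +321.429ms=3/4b
2) 321.429ms=3/4b +321.429ms=3/4b
3) 642.857ms=3/2b +642.857ms=3/2b
4) 1285.714ms=3b +321.429ms=3/4b
5) 1607.143ms=15/4b +964.286ms=9/4b
Σ=6b of 6 (140bpm 3/4) — PASS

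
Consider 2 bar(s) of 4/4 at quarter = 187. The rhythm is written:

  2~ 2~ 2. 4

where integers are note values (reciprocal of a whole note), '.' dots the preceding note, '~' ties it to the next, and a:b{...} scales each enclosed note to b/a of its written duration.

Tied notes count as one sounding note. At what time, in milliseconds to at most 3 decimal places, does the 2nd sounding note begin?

note 2 onset = 7b = 2245.989ms

1. 0.0ms @ 0 + 2245.989ms (7)
2. 2245.989ms @ 7 + 320.856ms (1)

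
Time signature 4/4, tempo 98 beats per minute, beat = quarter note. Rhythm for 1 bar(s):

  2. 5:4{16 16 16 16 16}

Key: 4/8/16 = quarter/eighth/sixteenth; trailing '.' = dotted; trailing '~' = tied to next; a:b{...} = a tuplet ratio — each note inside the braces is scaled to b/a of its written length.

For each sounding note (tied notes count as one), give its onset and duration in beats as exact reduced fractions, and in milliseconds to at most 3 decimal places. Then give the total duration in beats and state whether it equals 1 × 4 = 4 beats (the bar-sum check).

1) 0.0ms=0b +1836.735ms=3b
2) 1836.735ms=3b +122.449ms=1/5b
3) 1959.184ms=16/5b +122.449ms=1/5b
4) 2081.633ms=17/5b +122.449ms=1/5b
5) 2204.082ms=18/5b +122.449ms=1/5b
6) 2326.531ms=19/5b +122.449ms=1/5b
Σ=4b of 4 (98bpm 4/4) — PASS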